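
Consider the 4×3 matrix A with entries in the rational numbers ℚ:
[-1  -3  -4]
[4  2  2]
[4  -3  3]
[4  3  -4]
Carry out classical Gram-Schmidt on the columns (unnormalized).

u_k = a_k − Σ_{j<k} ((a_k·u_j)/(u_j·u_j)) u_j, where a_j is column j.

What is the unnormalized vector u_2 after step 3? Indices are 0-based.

Step 1: u_0 = a_0 = (-1, 4, 4, 4).
Step 2: u_1 = a_1 − (11/49)·u_0 = (-136/49, 54/49, -191/49, 103/49).
Step 3: u_2 = a_2 − (8/49)·u_0 − (-111/466)·u_1 = (-1048/233, 375/233, 661/466, -1935/466).

u_2 = (-1048/233, 375/233, 661/466, -1935/466)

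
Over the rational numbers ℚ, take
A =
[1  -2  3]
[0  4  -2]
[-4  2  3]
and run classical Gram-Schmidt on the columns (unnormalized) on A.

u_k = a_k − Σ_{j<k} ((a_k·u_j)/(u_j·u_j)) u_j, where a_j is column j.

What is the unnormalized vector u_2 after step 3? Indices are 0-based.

u_2 = (192/77, 72/77, 48/77)

Step 1: u_0 = a_0 = (1, 0, -4).
Step 2: u_1 = a_1 − (-10/17)·u_0 = (-24/17, 4, -6/17).
Step 3: u_2 = a_2 − (-9/17)·u_0 − (-113/154)·u_1 = (192/77, 72/77, 48/77).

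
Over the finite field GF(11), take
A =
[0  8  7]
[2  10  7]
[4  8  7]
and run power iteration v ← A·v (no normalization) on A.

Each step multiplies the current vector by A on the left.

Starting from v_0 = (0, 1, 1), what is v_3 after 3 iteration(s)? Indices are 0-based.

v_3 = (4, 7, 0)

v_0 = (0, 1, 1).
v_1 = A·v_0 = (4, 6, 4).
v_2 = A·v_1 = (10, 8, 4).
v_3 = A·v_2 = (4, 7, 0).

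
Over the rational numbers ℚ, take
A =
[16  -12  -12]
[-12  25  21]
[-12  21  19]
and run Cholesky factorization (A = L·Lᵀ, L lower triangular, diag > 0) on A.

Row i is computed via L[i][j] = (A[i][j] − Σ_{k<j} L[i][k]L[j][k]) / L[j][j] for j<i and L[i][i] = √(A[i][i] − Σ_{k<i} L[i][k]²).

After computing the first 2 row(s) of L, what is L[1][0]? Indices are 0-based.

L[1][0] = -3

Step 1: L[0][0] = √(16) = 4.
  L[1][0] = (-12) / L[0][0] = -3.
Step 2: L[1][1] = √(16) = 4.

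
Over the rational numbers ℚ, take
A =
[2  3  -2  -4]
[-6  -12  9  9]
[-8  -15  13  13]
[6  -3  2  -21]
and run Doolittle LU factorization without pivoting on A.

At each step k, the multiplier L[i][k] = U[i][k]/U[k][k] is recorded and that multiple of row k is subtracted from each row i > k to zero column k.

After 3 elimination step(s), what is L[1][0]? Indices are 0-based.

L[1][0] = -3

k=0: U[0][0]=2
  eliminate (1,0): mult=-3, new row 1: (0, -3, 3, -3); set L[1][0]=-3
  eliminate (2,0): mult=-4, new row 2: (0, -3, 5, -3); set L[2][0]=-4
  eliminate (3,0): mult=3, new row 3: (0, -12, 8, -9); set L[3][0]=3
k=1: U[1][1]=-3
  eliminate (2,1): mult=1, new row 2: (0, 0, 2, 0); set L[2][1]=1
  eliminate (3,1): mult=4, new row 3: (0, 0, -4, 3); set L[3][1]=4
k=2: U[2][2]=2
  eliminate (3,2): mult=-2, new row 3: (0, 0, 0, 3); set L[3][2]=-2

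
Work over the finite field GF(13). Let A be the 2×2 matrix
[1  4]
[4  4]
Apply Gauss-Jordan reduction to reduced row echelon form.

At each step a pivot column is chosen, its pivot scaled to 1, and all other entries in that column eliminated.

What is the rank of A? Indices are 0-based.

[1] R0 /= 1  ⇒  (1, 4)
     R1 -= 4·R0  ⇒  (0, 1)
[2] R1 /= 1  ⇒  (0, 1)
     R0 -= 4·R1  ⇒  (1, 0)

rank = 2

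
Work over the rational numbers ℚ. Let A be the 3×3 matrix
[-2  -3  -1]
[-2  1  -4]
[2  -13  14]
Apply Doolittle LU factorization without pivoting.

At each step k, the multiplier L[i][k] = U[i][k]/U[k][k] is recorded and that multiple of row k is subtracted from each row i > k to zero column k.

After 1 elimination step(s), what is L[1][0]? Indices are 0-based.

L[1][0] = 1

[col 0] pivot -2
  R1 -= 1*R0 → (0, 4, -3)  (L[1][0] := 1)
  R2 -= -1*R0 → (0, -16, 13)  (L[2][0] := -1)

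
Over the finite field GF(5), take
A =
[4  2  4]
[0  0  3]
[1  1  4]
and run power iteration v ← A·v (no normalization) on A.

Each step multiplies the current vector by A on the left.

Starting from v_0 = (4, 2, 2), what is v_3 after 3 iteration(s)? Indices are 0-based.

v_0 = (4, 2, 2).
v_1 = A·v_0 = (3, 1, 4).
v_2 = A·v_1 = (0, 2, 0).
v_3 = A·v_2 = (4, 0, 2).

v_3 = (4, 0, 2)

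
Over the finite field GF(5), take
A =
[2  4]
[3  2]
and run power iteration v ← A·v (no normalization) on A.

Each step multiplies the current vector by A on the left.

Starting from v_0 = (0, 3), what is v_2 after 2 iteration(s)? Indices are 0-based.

v_0 = (0, 3).
v_1 = A·v_0 = (2, 1).
v_2 = A·v_1 = (3, 3).

v_2 = (3, 3)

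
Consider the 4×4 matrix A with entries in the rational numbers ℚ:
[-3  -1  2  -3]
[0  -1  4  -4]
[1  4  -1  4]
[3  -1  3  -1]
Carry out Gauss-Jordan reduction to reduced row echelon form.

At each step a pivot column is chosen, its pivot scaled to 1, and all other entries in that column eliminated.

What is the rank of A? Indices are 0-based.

step 1: normalize row 0 (÷-3) = (1, 1/3, -2/3, 1)
  row 2: subtract 1×row0 = (0, 11/3, -1/3, 3)
  row 3: subtract 3×row0 = (0, -2, 5, -4)
step 2: normalize row 1 (÷-1) = (0, 1, -4, 4)
  row 0: subtract 1/3×row1 = (1, 0, 2/3, -1/3)
  row 2: subtract 11/3×row1 = (0, 0, 43/3, -35/3)
  row 3: subtract -2×row1 = (0, 0, -3, 4)
step 3: normalize row 2 (÷43/3) = (0, 0, 1, -35/43)
  row 0: subtract 2/3×row2 = (1, 0, 0, 9/43)
  row 1: subtract -4×row2 = (0, 1, 0, 32/43)
  row 3: subtract -3×row2 = (0, 0, 0, 67/43)
step 4: normalize row 3 (÷67/43) = (0, 0, 0, 1)
  row 0: subtract 9/43×row3 = (1, 0, 0, 0)
  row 1: subtract 32/43×row3 = (0, 1, 0, 0)
  row 2: subtract -35/43×row3 = (0, 0, 1, 0)

rank = 4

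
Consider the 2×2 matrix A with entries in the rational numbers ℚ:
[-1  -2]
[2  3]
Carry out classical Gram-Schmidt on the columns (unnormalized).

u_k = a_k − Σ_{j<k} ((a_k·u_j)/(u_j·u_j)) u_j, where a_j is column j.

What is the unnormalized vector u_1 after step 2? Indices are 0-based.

Step 1: u_0 = a_0 = (-1, 2).
Step 2: u_1 = a_1 − (8/5)·u_0 = (-2/5, -1/5).

u_1 = (-2/5, -1/5)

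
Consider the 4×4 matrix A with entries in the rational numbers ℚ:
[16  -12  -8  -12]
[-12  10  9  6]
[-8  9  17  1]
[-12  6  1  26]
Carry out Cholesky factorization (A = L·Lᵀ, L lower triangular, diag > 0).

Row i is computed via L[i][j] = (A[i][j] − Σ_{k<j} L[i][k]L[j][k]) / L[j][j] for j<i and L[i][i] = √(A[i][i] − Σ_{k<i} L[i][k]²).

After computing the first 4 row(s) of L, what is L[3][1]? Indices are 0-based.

L[3][1] = -3

Step 1: L[0][0] = √(16) = 4.
  L[1][0] = (-12) / L[0][0] = -3.
Step 2: L[1][1] = √(1) = 1.
  L[2][0] = (-8) / L[0][0] = -2.
  L[2][1] = (3) / L[1][1] = 3.
Step 3: L[2][2] = √(4) = 2.
  L[3][0] = (-12) / L[0][0] = -3.
  L[3][1] = (-3) / L[1][1] = -3.
  L[3][2] = (4) / L[2][2] = 2.
Step 4: L[3][3] = √(4) = 2.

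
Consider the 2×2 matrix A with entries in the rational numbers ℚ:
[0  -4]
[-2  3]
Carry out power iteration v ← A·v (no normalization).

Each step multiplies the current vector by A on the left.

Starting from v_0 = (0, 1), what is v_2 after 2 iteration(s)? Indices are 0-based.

v_2 = (-12, 17)

v_0 = (0, 1).
v_1 = A·v_0 = (-4, 3).
v_2 = A·v_1 = (-12, 17).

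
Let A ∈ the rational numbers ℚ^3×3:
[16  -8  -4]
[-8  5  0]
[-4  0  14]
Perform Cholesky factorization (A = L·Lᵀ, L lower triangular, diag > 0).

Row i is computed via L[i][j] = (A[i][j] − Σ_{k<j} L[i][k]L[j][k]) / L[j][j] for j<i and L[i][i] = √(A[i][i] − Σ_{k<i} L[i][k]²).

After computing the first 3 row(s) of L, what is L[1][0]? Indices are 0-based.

L[1][0] = -2

Step 1: L[0][0] = √(16) = 4.
  L[1][0] = (-8) / L[0][0] = -2.
Step 2: L[1][1] = √(1) = 1.
  L[2][0] = (-4) / L[0][0] = -1.
  L[2][1] = (-2) / L[1][1] = -2.
Step 3: L[2][2] = √(9) = 3.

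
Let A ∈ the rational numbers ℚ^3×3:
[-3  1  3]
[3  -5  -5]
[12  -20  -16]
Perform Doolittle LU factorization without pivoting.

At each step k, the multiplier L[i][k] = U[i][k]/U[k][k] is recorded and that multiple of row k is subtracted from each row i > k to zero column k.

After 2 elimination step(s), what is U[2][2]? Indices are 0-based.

Step 1: pivot at (0,0) is -3.
  row1 ← row1 − (-1)·row0  ⇒  L[1][0]=-1, U row1=(0, -4, -2)
  row2 ← row2 − (-4)·row0  ⇒  L[2][0]=-4, U row2=(0, -16, -4)
Step 2: pivot at (1,1) is -4.
  row2 ← row2 − (4)·row1  ⇒  L[2][1]=4, U row2=(0, 0, 4)

U[2][2] = 4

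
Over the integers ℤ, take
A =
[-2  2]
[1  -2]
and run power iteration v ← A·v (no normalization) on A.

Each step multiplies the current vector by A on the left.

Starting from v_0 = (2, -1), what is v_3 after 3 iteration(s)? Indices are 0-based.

v_3 = (-68, 48)

v_0 = (2, -1).
v_1 = A·v_0 = (-6, 4).
v_2 = A·v_1 = (20, -14).
v_3 = A·v_2 = (-68, 48).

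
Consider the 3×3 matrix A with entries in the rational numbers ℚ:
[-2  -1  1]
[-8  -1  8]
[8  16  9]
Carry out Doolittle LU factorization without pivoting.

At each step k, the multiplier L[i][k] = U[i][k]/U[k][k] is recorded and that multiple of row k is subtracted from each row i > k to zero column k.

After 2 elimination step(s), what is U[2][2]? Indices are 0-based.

U[2][2] = -3

k=0: U[0][0]=-2
  eliminate (1,0): mult=4, new row 1: (0, 3, 4); set L[1][0]=4
  eliminate (2,0): mult=-4, new row 2: (0, 12, 13); set L[2][0]=-4
k=1: U[1][1]=3
  eliminate (2,1): mult=4, new row 2: (0, 0, -3); set L[2][1]=4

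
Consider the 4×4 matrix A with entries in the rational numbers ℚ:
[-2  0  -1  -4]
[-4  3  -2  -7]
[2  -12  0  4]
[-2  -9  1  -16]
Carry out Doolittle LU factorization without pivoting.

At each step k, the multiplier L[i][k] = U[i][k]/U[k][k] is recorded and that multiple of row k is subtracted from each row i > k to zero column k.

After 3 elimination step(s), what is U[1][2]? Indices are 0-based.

k=0: U[0][0]=-2
  eliminate (1,0): mult=2, new row 1: (0, 3, 0, 1); set L[1][0]=2
  eliminate (2,0): mult=-1, new row 2: (0, -12, -1, 0); set L[2][0]=-1
  eliminate (3,0): mult=1, new row 3: (0, -9, 2, -12); set L[3][0]=1
k=1: U[1][1]=3
  eliminate (2,1): mult=-4, new row 2: (0, 0, -1, 4); set L[2][1]=-4
  eliminate (3,1): mult=-3, new row 3: (0, 0, 2, -9); set L[3][1]=-3
k=2: U[2][2]=-1
  eliminate (3,2): mult=-2, new row 3: (0, 0, 0, -1); set L[3][2]=-2

U[1][2] = 0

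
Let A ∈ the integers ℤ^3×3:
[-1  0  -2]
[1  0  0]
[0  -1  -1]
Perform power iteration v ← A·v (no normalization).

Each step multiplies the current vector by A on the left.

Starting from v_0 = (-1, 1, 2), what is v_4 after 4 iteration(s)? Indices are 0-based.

v_0 = (-1, 1, 2).
v_1 = A·v_0 = (-3, -1, -3).
v_2 = A·v_1 = (9, -3, 4).
v_3 = A·v_2 = (-17, 9, -1).
v_4 = A·v_3 = (19, -17, -8).

v_4 = (19, -17, -8)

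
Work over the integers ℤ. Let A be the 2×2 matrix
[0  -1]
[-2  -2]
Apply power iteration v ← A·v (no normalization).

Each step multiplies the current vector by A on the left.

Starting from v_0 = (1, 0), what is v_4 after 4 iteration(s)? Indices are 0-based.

v_4 = (12, 32)

v_0 = (1, 0).
v_1 = A·v_0 = (0, -2).
v_2 = A·v_1 = (2, 4).
v_3 = A·v_2 = (-4, -12).
v_4 = A·v_3 = (12, 32).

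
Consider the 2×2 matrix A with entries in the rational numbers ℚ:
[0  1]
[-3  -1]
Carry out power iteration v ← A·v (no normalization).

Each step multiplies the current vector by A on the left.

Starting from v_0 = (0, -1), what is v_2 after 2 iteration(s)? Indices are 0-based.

v_2 = (1, 2)

v_0 = (0, -1).
v_1 = A·v_0 = (-1, 1).
v_2 = A·v_1 = (1, 2).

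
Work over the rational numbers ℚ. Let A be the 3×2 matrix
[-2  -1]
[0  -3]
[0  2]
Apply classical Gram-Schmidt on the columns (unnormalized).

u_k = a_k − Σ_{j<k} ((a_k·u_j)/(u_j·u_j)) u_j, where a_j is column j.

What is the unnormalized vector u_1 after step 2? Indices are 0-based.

Step 1: u_0 = a_0 = (-2, 0, 0).
Step 2: u_1 = a_1 − (1/2)·u_0 = (0, -3, 2).

u_1 = (0, -3, 2)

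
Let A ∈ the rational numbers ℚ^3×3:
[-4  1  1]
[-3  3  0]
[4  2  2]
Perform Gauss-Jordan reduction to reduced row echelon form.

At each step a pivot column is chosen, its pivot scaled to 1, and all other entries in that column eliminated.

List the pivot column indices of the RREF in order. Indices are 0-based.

pivot(0,0)=-4: scale R0 → (1, -1/4, -1/4)
  clear (1,0): R1 −= (-3)R0 → (0, 9/4, -3/4)
  clear (2,0): R2 −= (4)R0 → (0, 3, 3)
pivot(1,1)=9/4: scale R1 → (0, 1, -1/3)
  clear (0,1): R0 −= (-1/4)R1 → (1, 0, -1/3)
  clear (2,1): R2 −= (3)R1 → (0, 0, 4)
pivot(2,2)=4: scale R2 → (0, 0, 1)
  clear (0,2): R0 −= (-1/3)R2 → (1, 0, 0)
  clear (1,2): R1 −= (-1/3)R2 → (0, 1, 0)

pivot columns: 0, 1, 2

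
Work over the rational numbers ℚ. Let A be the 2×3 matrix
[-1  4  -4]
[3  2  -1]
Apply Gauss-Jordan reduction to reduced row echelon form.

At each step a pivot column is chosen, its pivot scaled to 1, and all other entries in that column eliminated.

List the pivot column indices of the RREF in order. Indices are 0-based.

[1] R0 /= -1  ⇒  (1, -4, 4)
     R1 -= 3·R0  ⇒  (0, 14, -13)
[2] R1 /= 14  ⇒  (0, 1, -13/14)
     R0 -= -4·R1  ⇒  (1, 0, 2/7)

pivot columns: 0, 1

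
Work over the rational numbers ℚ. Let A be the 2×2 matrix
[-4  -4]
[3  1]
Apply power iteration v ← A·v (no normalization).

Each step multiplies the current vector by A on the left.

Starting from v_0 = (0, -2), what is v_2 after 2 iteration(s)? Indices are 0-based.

v_0 = (0, -2).
v_1 = A·v_0 = (8, -2).
v_2 = A·v_1 = (-24, 22).

v_2 = (-24, 22)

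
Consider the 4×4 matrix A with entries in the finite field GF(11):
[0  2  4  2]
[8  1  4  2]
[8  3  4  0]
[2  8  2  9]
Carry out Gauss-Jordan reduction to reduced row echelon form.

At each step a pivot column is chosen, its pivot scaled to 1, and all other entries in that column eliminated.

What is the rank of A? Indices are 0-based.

rank = 4

pivot(0,0): swap R0↔R1
pivot(0,0)=8: scale R0 → (1, 7, 6, 3)
  clear (2,0): R2 −= (8)R0 → (0, 2, 0, 9)
  clear (3,0): R3 −= (2)R0 → (0, 5, 1, 3)
pivot(1,1)=2: scale R1 → (0, 1, 2, 1)
  clear (0,1): R0 −= (7)R1 → (1, 0, 3, 7)
  clear (2,1): R2 −= (2)R1 → (0, 0, 7, 7)
  clear (3,1): R3 −= (5)R1 → (0, 0, 2, 9)
pivot(2,2)=7: scale R2 → (0, 0, 1, 1)
  clear (0,2): R0 −= (3)R2 → (1, 0, 0, 4)
  clear (1,2): R1 −= (2)R2 → (0, 1, 0, 10)
  clear (3,2): R3 −= (2)R2 → (0, 0, 0, 7)
pivot(3,3)=7: scale R3 → (0, 0, 0, 1)
  clear (0,3): R0 −= (4)R3 → (1, 0, 0, 0)
  clear (1,3): R1 −= (10)R3 → (0, 1, 0, 0)
  clear (2,3): R2 −= (1)R3 → (0, 0, 1, 0)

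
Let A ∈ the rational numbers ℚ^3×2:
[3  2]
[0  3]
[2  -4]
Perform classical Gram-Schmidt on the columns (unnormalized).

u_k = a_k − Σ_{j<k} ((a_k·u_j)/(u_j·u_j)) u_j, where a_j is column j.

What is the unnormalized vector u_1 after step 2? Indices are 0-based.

Step 1: u_0 = a_0 = (3, 0, 2).
Step 2: u_1 = a_1 − (-2/13)·u_0 = (32/13, 3, -48/13).

u_1 = (32/13, 3, -48/13)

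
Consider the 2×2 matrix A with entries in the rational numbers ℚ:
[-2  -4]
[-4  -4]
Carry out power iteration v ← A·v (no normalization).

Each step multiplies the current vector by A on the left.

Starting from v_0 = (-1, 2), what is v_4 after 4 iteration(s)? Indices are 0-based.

v_0 = (-1, 2).
v_1 = A·v_0 = (-6, -4).
v_2 = A·v_1 = (28, 40).
v_3 = A·v_2 = (-216, -272).
v_4 = A·v_3 = (1520, 1952).

v_4 = (1520, 1952)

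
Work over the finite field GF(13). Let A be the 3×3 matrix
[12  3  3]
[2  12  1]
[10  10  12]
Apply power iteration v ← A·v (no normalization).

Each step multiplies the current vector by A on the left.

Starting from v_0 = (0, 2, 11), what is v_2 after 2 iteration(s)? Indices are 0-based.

v_2 = (2, 0, 3)

v_0 = (0, 2, 11).
v_1 = A·v_0 = (0, 9, 9).
v_2 = A·v_1 = (2, 0, 3).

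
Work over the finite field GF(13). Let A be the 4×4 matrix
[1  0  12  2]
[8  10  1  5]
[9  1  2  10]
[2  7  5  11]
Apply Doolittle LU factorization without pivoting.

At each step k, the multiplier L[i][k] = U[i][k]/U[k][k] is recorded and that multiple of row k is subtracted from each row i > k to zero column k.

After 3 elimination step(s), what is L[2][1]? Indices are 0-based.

[col 0] pivot 1
  R1 -= 8*R0 → (0, 10, 9, 2)  (L[1][0] := 8)
  R2 -= 9*R0 → (0, 1, 11, 5)  (L[2][0] := 9)
  R3 -= 2*R0 → (0, 7, 7, 7)  (L[3][0] := 2)
[col 1] pivot 10
  R2 -= 4*R1 → (0, 0, 1, 10)  (L[2][1] := 4)
  R3 -= 2*R1 → (0, 0, 2, 3)  (L[3][1] := 2)
[col 2] pivot 1
  R3 -= 2*R2 → (0, 0, 0, 9)  (L[3][2] := 2)

L[2][1] = 4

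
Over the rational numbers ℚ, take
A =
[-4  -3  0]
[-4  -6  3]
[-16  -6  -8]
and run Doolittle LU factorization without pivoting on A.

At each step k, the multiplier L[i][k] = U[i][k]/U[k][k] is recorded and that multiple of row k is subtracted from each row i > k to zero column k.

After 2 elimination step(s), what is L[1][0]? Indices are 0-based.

L[1][0] = 1

k=0: U[0][0]=-4
  eliminate (1,0): mult=1, new row 1: (0, -3, 3); set L[1][0]=1
  eliminate (2,0): mult=4, new row 2: (0, 6, -8); set L[2][0]=4
k=1: U[1][1]=-3
  eliminate (2,1): mult=-2, new row 2: (0, 0, -2); set L[2][1]=-2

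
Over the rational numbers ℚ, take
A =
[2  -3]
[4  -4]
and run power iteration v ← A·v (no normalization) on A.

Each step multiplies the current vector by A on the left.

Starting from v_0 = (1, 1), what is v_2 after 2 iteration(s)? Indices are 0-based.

v_0 = (1, 1).
v_1 = A·v_0 = (-1, 0).
v_2 = A·v_1 = (-2, -4).

v_2 = (-2, -4)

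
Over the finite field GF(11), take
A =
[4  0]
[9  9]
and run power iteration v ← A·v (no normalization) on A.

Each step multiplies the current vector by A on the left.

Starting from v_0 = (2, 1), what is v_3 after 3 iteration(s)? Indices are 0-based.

v_0 = (2, 1).
v_1 = A·v_0 = (8, 5).
v_2 = A·v_1 = (10, 7).
v_3 = A·v_2 = (7, 10).

v_3 = (7, 10)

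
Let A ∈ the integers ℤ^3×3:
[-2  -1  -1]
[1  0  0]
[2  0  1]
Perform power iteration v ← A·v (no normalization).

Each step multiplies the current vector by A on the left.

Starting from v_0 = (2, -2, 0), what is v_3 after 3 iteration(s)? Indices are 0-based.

v_3 = (6, -2, -4)

v_0 = (2, -2, 0).
v_1 = A·v_0 = (-2, 2, 4).
v_2 = A·v_1 = (-2, -2, 0).
v_3 = A·v_2 = (6, -2, -4).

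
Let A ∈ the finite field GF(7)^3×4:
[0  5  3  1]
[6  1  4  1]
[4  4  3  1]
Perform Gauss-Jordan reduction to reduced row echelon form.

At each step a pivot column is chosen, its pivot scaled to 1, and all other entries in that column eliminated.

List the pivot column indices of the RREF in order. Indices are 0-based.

pivot columns: 0, 1, 2

[1] R0 <-> R1
[1] R0 /= 6  ⇒  (1, 6, 3, 6)
     R2 -= 4·R0  ⇒  (0, 1, 5, 5)
[2] R1 /= 5  ⇒  (0, 1, 2, 3)
     R0 -= 6·R1  ⇒  (1, 0, 5, 2)
     R2 -= 1·R1  ⇒  (0, 0, 3, 2)
[3] R2 /= 3  ⇒  (0, 0, 1, 3)
     R0 -= 5·R2  ⇒  (1, 0, 0, 1)
     R1 -= 2·R2  ⇒  (0, 1, 0, 4)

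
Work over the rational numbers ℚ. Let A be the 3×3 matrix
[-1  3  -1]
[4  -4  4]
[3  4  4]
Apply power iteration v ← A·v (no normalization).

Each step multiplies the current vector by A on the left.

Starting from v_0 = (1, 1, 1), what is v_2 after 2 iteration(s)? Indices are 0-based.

v_0 = (1, 1, 1).
v_1 = A·v_0 = (1, 4, 11).
v_2 = A·v_1 = (0, 32, 63).

v_2 = (0, 32, 63)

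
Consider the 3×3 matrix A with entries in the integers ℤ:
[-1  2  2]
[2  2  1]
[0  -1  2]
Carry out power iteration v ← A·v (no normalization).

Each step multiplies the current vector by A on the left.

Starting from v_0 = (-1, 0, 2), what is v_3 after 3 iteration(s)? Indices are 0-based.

v_3 = (41, 42, 2)

v_0 = (-1, 0, 2).
v_1 = A·v_0 = (5, 0, 4).
v_2 = A·v_1 = (3, 14, 8).
v_3 = A·v_2 = (41, 42, 2).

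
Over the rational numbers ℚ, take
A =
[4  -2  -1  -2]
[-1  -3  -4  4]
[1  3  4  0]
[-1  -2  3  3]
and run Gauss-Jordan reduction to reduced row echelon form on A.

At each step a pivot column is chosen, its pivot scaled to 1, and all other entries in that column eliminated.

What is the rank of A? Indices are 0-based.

step 1: normalize row 0 (÷4) = (1, -1/2, -1/4, -1/2)
  row 1: subtract -1×row0 = (0, -7/2, -17/4, 7/2)
  row 2: subtract 1×row0 = (0, 7/2, 17/4, 1/2)
  row 3: subtract -1×row0 = (0, -5/2, 11/4, 5/2)
step 2: normalize row 1 (÷-7/2) = (0, 1, 17/14, -1)
  row 0: subtract -1/2×row1 = (1, 0, 5/14, -1)
  row 2: subtract 7/2×row1 = (0, 0, 0, 4)
  row 3: subtract -5/2×row1 = (0, 0, 81/14, 0)
step 3: exchange rows 2,3
step 3: normalize row 2 (÷81/14) = (0, 0, 1, 0)
  row 0: subtract 5/14×row2 = (1, 0, 0, -1)
  row 1: subtract 17/14×row2 = (0, 1, 0, -1)
step 4: normalize row 3 (÷4) = (0, 0, 0, 1)
  row 0: subtract -1×row3 = (1, 0, 0, 0)
  row 1: subtract -1×row3 = (0, 1, 0, 0)

rank = 4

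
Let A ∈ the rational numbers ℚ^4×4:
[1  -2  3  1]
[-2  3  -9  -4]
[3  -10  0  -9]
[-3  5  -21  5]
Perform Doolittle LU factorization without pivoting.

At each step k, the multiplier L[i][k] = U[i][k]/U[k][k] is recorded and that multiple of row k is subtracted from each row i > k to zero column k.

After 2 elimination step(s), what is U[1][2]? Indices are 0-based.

U[1][2] = -3

k=0: U[0][0]=1
  eliminate (1,0): mult=-2, new row 1: (0, -1, -3, -2); set L[1][0]=-2
  eliminate (2,0): mult=3, new row 2: (0, -4, -9, -12); set L[2][0]=3
  eliminate (3,0): mult=-3, new row 3: (0, -1, -12, 8); set L[3][0]=-3
k=1: U[1][1]=-1
  eliminate (2,1): mult=4, new row 2: (0, 0, 3, -4); set L[2][1]=4
  eliminate (3,1): mult=1, new row 3: (0, 0, -9, 10); set L[3][1]=1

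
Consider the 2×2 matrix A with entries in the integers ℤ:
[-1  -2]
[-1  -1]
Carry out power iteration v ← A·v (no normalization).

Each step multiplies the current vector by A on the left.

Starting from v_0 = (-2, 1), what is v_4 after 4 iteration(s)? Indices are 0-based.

v_0 = (-2, 1).
v_1 = A·v_0 = (0, 1).
v_2 = A·v_1 = (-2, -1).
v_3 = A·v_2 = (4, 3).
v_4 = A·v_3 = (-10, -7).

v_4 = (-10, -7)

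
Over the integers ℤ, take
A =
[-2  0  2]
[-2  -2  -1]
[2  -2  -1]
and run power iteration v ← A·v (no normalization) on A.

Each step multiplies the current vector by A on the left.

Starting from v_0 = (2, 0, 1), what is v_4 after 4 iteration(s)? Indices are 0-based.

v_4 = (18, 123, 67)

v_0 = (2, 0, 1).
v_1 = A·v_0 = (-2, -5, 3).
v_2 = A·v_1 = (10, 11, 3).
v_3 = A·v_2 = (-14, -45, -5).
v_4 = A·v_3 = (18, 123, 67).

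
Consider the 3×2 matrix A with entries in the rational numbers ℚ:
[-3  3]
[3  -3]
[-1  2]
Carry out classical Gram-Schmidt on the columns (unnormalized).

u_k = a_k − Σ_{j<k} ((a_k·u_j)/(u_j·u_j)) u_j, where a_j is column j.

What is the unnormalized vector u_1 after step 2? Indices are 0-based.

Step 1: u_0 = a_0 = (-3, 3, -1).
Step 2: u_1 = a_1 − (-20/19)·u_0 = (-3/19, 3/19, 18/19).

u_1 = (-3/19, 3/19, 18/19)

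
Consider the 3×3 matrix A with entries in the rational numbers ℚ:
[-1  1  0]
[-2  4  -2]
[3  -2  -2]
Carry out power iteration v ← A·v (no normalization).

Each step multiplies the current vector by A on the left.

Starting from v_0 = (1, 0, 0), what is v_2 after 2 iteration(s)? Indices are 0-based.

v_0 = (1, 0, 0).
v_1 = A·v_0 = (-1, -2, 3).
v_2 = A·v_1 = (-1, -12, -5).

v_2 = (-1, -12, -5)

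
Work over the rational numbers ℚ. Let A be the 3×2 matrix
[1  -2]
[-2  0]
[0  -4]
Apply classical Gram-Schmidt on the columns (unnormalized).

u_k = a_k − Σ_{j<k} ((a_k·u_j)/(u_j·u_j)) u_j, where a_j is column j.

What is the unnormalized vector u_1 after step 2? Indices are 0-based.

Step 1: u_0 = a_0 = (1, -2, 0).
Step 2: u_1 = a_1 − (-2/5)·u_0 = (-8/5, -4/5, -4).

u_1 = (-8/5, -4/5, -4)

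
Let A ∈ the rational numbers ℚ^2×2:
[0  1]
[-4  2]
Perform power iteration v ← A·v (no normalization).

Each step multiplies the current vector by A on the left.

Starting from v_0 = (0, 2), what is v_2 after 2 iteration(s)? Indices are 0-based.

v_2 = (4, 0)

v_0 = (0, 2).
v_1 = A·v_0 = (2, 4).
v_2 = A·v_1 = (4, 0).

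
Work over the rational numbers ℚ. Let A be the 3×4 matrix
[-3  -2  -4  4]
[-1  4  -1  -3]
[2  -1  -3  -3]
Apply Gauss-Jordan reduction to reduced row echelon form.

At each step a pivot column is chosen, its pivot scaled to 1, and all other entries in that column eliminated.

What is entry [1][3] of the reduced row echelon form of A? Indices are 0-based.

[1] R0 /= -3  ⇒  (1, 2/3, 4/3, -4/3)
     R1 -= -1·R0  ⇒  (0, 14/3, 1/3, -13/3)
     R2 -= 2·R0  ⇒  (0, -7/3, -17/3, -1/3)
[2] R1 /= 14/3  ⇒  (0, 1, 1/14, -13/14)
     R0 -= 2/3·R1  ⇒  (1, 0, 9/7, -5/7)
     R2 -= -7/3·R1  ⇒  (0, 0, -11/2, -5/2)
[3] R2 /= -11/2  ⇒  (0, 0, 1, 5/11)
     R0 -= 9/7·R2  ⇒  (1, 0, 0, -100/77)
     R1 -= 1/14·R2  ⇒  (0, 1, 0, -74/77)

M[1][3] = -74/77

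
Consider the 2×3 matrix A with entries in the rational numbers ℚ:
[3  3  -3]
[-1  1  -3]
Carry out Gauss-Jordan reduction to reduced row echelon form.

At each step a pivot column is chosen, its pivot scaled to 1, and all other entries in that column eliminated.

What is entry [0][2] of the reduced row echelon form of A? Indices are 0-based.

[1] R0 /= 3  ⇒  (1, 1, -1)
     R1 -= -1·R0  ⇒  (0, 2, -4)
[2] R1 /= 2  ⇒  (0, 1, -2)
     R0 -= 1·R1  ⇒  (1, 0, 1)

M[0][2] = 1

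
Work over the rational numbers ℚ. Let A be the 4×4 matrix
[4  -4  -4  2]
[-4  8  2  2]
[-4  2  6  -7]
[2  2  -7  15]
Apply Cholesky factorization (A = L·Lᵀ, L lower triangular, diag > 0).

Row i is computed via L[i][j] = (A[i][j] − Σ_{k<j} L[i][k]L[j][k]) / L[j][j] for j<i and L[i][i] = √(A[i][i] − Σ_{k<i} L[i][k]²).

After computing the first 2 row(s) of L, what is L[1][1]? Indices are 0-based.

L[1][1] = 2

Step 1: L[0][0] = √(4) = 2.
  L[1][0] = (-4) / L[0][0] = -2.
Step 2: L[1][1] = √(4) = 2.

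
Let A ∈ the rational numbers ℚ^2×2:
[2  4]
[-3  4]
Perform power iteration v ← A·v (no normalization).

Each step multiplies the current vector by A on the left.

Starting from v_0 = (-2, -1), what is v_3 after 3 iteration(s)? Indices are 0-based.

v_3 = (112, 152)

v_0 = (-2, -1).
v_1 = A·v_0 = (-8, 2).
v_2 = A·v_1 = (-8, 32).
v_3 = A·v_2 = (112, 152).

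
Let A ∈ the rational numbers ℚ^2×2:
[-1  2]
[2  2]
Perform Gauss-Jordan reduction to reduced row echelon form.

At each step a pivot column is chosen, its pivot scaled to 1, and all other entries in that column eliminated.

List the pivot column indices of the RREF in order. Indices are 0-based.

pivot columns: 0, 1

[1] R0 /= -1  ⇒  (1, -2)
     R1 -= 2·R0  ⇒  (0, 6)
[2] R1 /= 6  ⇒  (0, 1)
     R0 -= -2·R1  ⇒  (1, 0)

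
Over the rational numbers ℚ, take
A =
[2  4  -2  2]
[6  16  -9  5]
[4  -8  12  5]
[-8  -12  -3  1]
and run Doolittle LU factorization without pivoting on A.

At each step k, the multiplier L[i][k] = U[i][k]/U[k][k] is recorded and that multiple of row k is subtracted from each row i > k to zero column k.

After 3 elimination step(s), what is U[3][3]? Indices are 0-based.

Step 1: pivot at (0,0) is 2.
  row1 ← row1 − (3)·row0  ⇒  L[1][0]=3, U row1=(0, 4, -3, -1)
  row2 ← row2 − (2)·row0  ⇒  L[2][0]=2, U row2=(0, -16, 16, 1)
  row3 ← row3 − (-4)·row0  ⇒  L[3][0]=-4, U row3=(0, 4, -11, 9)
Step 2: pivot at (1,1) is 4.
  row2 ← row2 − (-4)·row1  ⇒  L[2][1]=-4, U row2=(0, 0, 4, -3)
  row3 ← row3 − (1)·row1  ⇒  L[3][1]=1, U row3=(0, 0, -8, 10)
Step 3: pivot at (2,2) is 4.
  row3 ← row3 − (-2)·row2  ⇒  L[3][2]=-2, U row3=(0, 0, 0, 4)

U[3][3] = 4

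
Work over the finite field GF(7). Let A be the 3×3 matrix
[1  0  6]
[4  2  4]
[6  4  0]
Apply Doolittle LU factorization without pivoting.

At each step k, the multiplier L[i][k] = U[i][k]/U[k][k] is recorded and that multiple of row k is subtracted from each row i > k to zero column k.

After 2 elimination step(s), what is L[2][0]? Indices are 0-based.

L[2][0] = 6

[col 0] pivot 1
  R1 -= 4*R0 → (0, 2, 1)  (L[1][0] := 4)
  R2 -= 6*R0 → (0, 4, 6)  (L[2][0] := 6)
[col 1] pivot 2
  R2 -= 2*R1 → (0, 0, 4)  (L[2][1] := 2)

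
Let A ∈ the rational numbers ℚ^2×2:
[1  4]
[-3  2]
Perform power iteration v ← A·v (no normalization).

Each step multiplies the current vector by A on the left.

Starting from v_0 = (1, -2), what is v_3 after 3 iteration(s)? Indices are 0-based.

v_3 = (-7, 119)

v_0 = (1, -2).
v_1 = A·v_0 = (-7, -7).
v_2 = A·v_1 = (-35, 7).
v_3 = A·v_2 = (-7, 119).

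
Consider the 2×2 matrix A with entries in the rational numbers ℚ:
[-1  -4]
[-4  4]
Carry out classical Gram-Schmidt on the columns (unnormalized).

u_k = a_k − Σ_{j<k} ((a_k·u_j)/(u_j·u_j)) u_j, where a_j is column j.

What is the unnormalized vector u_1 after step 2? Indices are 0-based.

Step 1: u_0 = a_0 = (-1, -4).
Step 2: u_1 = a_1 − (-12/17)·u_0 = (-80/17, 20/17).

u_1 = (-80/17, 20/17)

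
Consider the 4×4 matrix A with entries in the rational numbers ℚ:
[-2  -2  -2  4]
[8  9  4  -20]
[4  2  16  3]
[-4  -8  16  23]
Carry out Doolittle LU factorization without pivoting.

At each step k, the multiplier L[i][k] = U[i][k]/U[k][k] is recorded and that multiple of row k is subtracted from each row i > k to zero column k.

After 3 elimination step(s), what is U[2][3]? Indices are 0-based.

U[2][3] = 3

k=0: U[0][0]=-2
  eliminate (1,0): mult=-4, new row 1: (0, 1, -4, -4); set L[1][0]=-4
  eliminate (2,0): mult=-2, new row 2: (0, -2, 12, 11); set L[2][0]=-2
  eliminate (3,0): mult=2, new row 3: (0, -4, 20, 15); set L[3][0]=2
k=1: U[1][1]=1
  eliminate (2,1): mult=-2, new row 2: (0, 0, 4, 3); set L[2][1]=-2
  eliminate (3,1): mult=-4, new row 3: (0, 0, 4, -1); set L[3][1]=-4
k=2: U[2][2]=4
  eliminate (3,2): mult=1, new row 3: (0, 0, 0, -4); set L[3][2]=1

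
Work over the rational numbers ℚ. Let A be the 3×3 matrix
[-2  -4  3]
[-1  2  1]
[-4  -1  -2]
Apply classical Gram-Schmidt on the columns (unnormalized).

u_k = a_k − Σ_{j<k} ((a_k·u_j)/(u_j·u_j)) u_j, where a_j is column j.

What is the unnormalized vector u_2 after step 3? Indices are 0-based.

Step 1: u_0 = a_0 = (-2, -1, -4).
Step 2: u_1 = a_1 − (10/21)·u_0 = (-64/21, 52/21, 19/21).
Step 3: u_2 = a_2 − (1/21)·u_0 − (-178/341)·u_1 = (513/341, 798/341, -456/341).

u_2 = (513/341, 798/341, -456/341)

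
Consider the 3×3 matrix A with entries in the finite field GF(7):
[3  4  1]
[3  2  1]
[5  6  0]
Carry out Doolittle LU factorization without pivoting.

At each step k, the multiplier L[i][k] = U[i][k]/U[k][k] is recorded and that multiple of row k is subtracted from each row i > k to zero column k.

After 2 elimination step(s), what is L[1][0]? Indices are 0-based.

L[1][0] = 1

k=0: U[0][0]=3
  eliminate (1,0): mult=1, new row 1: (0, 5, 0); set L[1][0]=1
  eliminate (2,0): mult=4, new row 2: (0, 4, 3); set L[2][0]=4
k=1: U[1][1]=5
  eliminate (2,1): mult=5, new row 2: (0, 0, 3); set L[2][1]=5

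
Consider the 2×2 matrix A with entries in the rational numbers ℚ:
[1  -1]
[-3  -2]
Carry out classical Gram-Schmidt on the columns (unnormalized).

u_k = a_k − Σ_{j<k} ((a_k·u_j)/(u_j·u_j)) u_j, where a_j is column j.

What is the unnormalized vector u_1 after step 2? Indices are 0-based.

Step 1: u_0 = a_0 = (1, -3).
Step 2: u_1 = a_1 − (1/2)·u_0 = (-3/2, -1/2).

u_1 = (-3/2, -1/2)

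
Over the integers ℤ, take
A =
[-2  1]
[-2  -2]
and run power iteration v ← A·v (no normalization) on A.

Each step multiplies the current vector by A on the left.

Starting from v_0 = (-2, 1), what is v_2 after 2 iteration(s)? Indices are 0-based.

v_0 = (-2, 1).
v_1 = A·v_0 = (5, 2).
v_2 = A·v_1 = (-8, -14).

v_2 = (-8, -14)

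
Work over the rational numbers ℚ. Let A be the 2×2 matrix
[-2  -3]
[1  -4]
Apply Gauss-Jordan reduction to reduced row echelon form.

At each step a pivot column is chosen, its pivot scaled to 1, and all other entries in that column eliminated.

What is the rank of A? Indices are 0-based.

[1] R0 /= -2  ⇒  (1, 3/2)
     R1 -= 1·R0  ⇒  (0, -11/2)
[2] R1 /= -11/2  ⇒  (0, 1)
     R0 -= 3/2·R1  ⇒  (1, 0)

rank = 2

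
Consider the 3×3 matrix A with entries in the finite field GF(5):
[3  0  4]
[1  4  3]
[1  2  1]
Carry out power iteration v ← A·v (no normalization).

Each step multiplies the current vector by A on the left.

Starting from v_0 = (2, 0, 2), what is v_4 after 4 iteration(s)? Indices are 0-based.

v_4 = (2, 2, 2)

v_0 = (2, 0, 2).
v_1 = A·v_0 = (4, 3, 4).
v_2 = A·v_1 = (3, 3, 4).
v_3 = A·v_2 = (0, 2, 3).
v_4 = A·v_3 = (2, 2, 2).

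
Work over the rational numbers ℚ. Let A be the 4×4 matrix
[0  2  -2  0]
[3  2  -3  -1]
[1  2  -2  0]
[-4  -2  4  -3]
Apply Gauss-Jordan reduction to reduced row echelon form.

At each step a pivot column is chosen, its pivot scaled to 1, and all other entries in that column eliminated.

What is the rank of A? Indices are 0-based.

rank = 4

[1] R0 <-> R1
[1] R0 /= 3  ⇒  (1, 2/3, -1, -1/3)
     R2 -= 1·R0  ⇒  (0, 4/3, -1, 1/3)
     R3 -= -4·R0  ⇒  (0, 2/3, 0, -13/3)
[2] R1 /= 2  ⇒  (0, 1, -1, 0)
     R0 -= 2/3·R1  ⇒  (1, 0, -1/3, -1/3)
     R2 -= 4/3·R1  ⇒  (0, 0, 1/3, 1/3)
     R3 -= 2/3·R1  ⇒  (0, 0, 2/3, -13/3)
[3] R2 /= 1/3  ⇒  (0, 0, 1, 1)
     R0 -= -1/3·R2  ⇒  (1, 0, 0, 0)
     R1 -= -1·R2  ⇒  (0, 1, 0, 1)
     R3 -= 2/3·R2  ⇒  (0, 0, 0, -5)
[4] R3 /= -5  ⇒  (0, 0, 0, 1)
     R1 -= 1·R3  ⇒  (0, 1, 0, 0)
     R2 -= 1·R3  ⇒  (0, 0, 1, 0)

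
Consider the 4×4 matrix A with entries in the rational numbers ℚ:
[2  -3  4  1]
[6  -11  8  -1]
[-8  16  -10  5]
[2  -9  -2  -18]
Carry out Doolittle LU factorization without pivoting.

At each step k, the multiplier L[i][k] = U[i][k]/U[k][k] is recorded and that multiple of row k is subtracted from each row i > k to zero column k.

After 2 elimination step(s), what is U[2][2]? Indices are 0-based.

Step 1: pivot at (0,0) is 2.
  row1 ← row1 − (3)·row0  ⇒  L[1][0]=3, U row1=(0, -2, -4, -4)
  row2 ← row2 − (-4)·row0  ⇒  L[2][0]=-4, U row2=(0, 4, 6, 9)
  row3 ← row3 − (1)·row0  ⇒  L[3][0]=1, U row3=(0, -6, -6, -19)
Step 2: pivot at (1,1) is -2.
  row2 ← row2 − (-2)·row1  ⇒  L[2][1]=-2, U row2=(0, 0, -2, 1)
  row3 ← row3 − (3)·row1  ⇒  L[3][1]=3, U row3=(0, 0, 6, -7)

U[2][2] = -2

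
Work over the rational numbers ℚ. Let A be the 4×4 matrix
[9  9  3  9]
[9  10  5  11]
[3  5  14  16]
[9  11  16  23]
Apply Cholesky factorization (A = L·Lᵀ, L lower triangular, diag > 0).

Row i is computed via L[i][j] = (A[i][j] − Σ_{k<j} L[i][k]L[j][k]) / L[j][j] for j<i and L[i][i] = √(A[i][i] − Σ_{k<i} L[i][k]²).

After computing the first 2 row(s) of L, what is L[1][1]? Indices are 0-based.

Step 1: L[0][0] = √(9) = 3.
  L[1][0] = (9) / L[0][0] = 3.
Step 2: L[1][1] = √(1) = 1.

L[1][1] = 1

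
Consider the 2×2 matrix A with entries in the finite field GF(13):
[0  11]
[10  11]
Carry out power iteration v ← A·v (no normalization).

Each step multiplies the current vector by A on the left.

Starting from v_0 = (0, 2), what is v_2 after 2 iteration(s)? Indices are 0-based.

v_0 = (0, 2).
v_1 = A·v_0 = (9, 9).
v_2 = A·v_1 = (8, 7).

v_2 = (8, 7)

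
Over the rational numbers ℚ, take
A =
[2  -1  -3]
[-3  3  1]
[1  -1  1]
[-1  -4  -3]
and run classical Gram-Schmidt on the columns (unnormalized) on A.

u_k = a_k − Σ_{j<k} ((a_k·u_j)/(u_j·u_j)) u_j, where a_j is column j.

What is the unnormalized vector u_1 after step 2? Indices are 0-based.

Step 1: u_0 = a_0 = (2, -3, 1, -1).
Step 2: u_1 = a_1 − (-8/15)·u_0 = (1/15, 7/5, -7/15, -68/15).

u_1 = (1/15, 7/5, -7/15, -68/15)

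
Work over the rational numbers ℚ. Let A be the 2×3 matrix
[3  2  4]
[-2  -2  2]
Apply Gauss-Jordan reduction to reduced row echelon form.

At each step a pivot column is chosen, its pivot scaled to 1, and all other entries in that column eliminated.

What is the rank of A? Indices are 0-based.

pivot(0,0)=3: scale R0 → (1, 2/3, 4/3)
  clear (1,0): R1 −= (-2)R0 → (0, -2/3, 14/3)
pivot(1,1)=-2/3: scale R1 → (0, 1, -7)
  clear (0,1): R0 −= (2/3)R1 → (1, 0, 6)

rank = 2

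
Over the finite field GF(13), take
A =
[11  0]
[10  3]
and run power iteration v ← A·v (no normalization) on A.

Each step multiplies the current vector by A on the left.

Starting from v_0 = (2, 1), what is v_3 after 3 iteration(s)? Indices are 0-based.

v_3 = (10, 11)

v_0 = (2, 1).
v_1 = A·v_0 = (9, 10).
v_2 = A·v_1 = (8, 3).
v_3 = A·v_2 = (10, 11).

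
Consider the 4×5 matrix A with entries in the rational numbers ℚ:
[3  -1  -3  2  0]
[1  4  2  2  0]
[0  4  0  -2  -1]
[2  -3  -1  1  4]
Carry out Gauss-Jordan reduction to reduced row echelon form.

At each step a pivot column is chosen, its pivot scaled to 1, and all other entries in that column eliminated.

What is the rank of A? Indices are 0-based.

[1] R0 /= 3  ⇒  (1, -1/3, -1, 2/3, 0)
     R1 -= 1·R0  ⇒  (0, 13/3, 3, 4/3, 0)
     R3 -= 2·R0  ⇒  (0, -7/3, 1, -1/3, 4)
[2] R1 /= 13/3  ⇒  (0, 1, 9/13, 4/13, 0)
     R0 -= -1/3·R1  ⇒  (1, 0, -10/13, 10/13, 0)
     R2 -= 4·R1  ⇒  (0, 0, -36/13, -42/13, -1)
     R3 -= -7/3·R1  ⇒  (0, 0, 34/13, 5/13, 4)
[3] R2 /= -36/13  ⇒  (0, 0, 1, 7/6, 13/36)
     R0 -= -10/13·R2  ⇒  (1, 0, 0, 5/3, 5/18)
     R1 -= 9/13·R2  ⇒  (0, 1, 0, -1/2, -1/4)
     R3 -= 34/13·R2  ⇒  (0, 0, 0, -8/3, 55/18)
[4] R3 /= -8/3  ⇒  (0, 0, 0, 1, -55/48)
     R0 -= 5/3·R3  ⇒  (1, 0, 0, 0, 35/16)
     R1 -= -1/2·R3  ⇒  (0, 1, 0, 0, -79/96)
     R2 -= 7/6·R3  ⇒  (0, 0, 1, 0, 163/96)

rank = 4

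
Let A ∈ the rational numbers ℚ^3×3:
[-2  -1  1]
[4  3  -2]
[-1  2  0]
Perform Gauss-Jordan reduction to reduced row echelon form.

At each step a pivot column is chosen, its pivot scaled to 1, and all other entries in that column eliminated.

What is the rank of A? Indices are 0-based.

rank = 3

[1] R0 /= -2  ⇒  (1, 1/2, -1/2)
     R1 -= 4·R0  ⇒  (0, 1, 0)
     R2 -= -1·R0  ⇒  (0, 5/2, -1/2)
[2] R1 /= 1  ⇒  (0, 1, 0)
     R0 -= 1/2·R1  ⇒  (1, 0, -1/2)
     R2 -= 5/2·R1  ⇒  (0, 0, -1/2)
[3] R2 /= -1/2  ⇒  (0, 0, 1)
     R0 -= -1/2·R2  ⇒  (1, 0, 0)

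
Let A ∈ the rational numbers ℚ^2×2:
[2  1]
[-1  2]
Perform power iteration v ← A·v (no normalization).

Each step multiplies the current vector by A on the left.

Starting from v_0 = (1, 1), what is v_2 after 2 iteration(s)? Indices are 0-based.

v_0 = (1, 1).
v_1 = A·v_0 = (3, 1).
v_2 = A·v_1 = (7, -1).

v_2 = (7, -1)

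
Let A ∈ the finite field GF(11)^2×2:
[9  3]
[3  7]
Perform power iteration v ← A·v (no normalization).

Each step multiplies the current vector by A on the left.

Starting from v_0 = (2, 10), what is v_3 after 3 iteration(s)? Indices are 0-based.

v_3 = (4, 2)

v_0 = (2, 10).
v_1 = A·v_0 = (4, 10).
v_2 = A·v_1 = (0, 5).
v_3 = A·v_2 = (4, 2).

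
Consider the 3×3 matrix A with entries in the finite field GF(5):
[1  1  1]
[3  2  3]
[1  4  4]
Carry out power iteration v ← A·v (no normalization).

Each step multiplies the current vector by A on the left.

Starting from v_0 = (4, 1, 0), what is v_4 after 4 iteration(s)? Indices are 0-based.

v_4 = (3, 0, 1)

v_0 = (4, 1, 0).
v_1 = A·v_0 = (0, 4, 3).
v_2 = A·v_1 = (2, 2, 3).
v_3 = A·v_2 = (2, 4, 2).
v_4 = A·v_3 = (3, 0, 1).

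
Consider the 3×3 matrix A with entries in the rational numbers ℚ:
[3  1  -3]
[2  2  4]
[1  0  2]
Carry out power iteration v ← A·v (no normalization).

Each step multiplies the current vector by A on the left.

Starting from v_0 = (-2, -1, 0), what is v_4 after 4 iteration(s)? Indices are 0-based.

v_0 = (-2, -1, 0).
v_1 = A·v_0 = (-7, -6, -2).
v_2 = A·v_1 = (-21, -34, -11).
v_3 = A·v_2 = (-64, -154, -43).
v_4 = A·v_3 = (-217, -608, -150).

v_4 = (-217, -608, -150)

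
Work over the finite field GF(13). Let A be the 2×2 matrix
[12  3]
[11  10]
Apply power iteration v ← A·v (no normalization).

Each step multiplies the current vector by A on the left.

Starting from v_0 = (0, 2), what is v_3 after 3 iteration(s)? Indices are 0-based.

v_3 = (3, 4)

v_0 = (0, 2).
v_1 = A·v_0 = (6, 7).
v_2 = A·v_1 = (2, 6).
v_3 = A·v_2 = (3, 4).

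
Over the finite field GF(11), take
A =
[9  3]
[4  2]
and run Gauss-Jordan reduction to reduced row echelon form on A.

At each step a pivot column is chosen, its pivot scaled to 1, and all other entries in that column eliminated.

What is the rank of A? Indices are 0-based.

[1] R0 /= 9  ⇒  (1, 4)
     R1 -= 4·R0  ⇒  (0, 8)
[2] R1 /= 8  ⇒  (0, 1)
     R0 -= 4·R1  ⇒  (1, 0)

rank = 2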